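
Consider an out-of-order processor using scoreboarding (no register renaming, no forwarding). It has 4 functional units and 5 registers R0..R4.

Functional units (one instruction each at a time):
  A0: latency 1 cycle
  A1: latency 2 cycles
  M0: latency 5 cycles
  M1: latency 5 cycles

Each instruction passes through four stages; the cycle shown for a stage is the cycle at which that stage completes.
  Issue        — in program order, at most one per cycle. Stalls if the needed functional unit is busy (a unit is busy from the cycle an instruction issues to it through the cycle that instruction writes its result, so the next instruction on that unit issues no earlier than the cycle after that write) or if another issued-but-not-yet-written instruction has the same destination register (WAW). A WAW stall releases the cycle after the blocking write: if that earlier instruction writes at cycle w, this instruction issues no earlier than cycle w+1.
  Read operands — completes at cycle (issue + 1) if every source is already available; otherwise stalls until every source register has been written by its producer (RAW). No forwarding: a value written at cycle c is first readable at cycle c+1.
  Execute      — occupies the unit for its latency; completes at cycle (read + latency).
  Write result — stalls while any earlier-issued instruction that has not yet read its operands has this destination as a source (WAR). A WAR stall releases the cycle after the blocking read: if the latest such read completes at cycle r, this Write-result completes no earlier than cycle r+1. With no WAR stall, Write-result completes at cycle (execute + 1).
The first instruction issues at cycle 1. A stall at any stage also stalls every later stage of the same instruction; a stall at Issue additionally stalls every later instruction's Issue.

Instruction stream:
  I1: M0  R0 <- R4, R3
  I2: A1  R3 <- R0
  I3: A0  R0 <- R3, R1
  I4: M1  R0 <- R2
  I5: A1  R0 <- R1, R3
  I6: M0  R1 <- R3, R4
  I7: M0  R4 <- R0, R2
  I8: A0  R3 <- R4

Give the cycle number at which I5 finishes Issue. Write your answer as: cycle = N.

cycle = 24

  I1 | 1 | 2 | 7 | 8
  I2 | 2 | 9 | 11 | 12   RAW R0: wait I1 write@8
  I3 | 9 | 13 | 14 | 15   WAW R0: wait I1 write@8 · RAW R3: wait I2 write@12
  I4 | 16 | 17 | 22 | 23   WAW R0: wait I3 write@15
  I5 | 24 | 25 | 27 | 28   WAW R0: wait I4 write@23
  I6 | 25 | 26 | 31 | 32
  I7 | 33 | 34 | 39 | 40   struct: M0 busy until I6 writes@32
  I8 | 34 | 41 | 42 | 43   RAW R4: wait I7 write@40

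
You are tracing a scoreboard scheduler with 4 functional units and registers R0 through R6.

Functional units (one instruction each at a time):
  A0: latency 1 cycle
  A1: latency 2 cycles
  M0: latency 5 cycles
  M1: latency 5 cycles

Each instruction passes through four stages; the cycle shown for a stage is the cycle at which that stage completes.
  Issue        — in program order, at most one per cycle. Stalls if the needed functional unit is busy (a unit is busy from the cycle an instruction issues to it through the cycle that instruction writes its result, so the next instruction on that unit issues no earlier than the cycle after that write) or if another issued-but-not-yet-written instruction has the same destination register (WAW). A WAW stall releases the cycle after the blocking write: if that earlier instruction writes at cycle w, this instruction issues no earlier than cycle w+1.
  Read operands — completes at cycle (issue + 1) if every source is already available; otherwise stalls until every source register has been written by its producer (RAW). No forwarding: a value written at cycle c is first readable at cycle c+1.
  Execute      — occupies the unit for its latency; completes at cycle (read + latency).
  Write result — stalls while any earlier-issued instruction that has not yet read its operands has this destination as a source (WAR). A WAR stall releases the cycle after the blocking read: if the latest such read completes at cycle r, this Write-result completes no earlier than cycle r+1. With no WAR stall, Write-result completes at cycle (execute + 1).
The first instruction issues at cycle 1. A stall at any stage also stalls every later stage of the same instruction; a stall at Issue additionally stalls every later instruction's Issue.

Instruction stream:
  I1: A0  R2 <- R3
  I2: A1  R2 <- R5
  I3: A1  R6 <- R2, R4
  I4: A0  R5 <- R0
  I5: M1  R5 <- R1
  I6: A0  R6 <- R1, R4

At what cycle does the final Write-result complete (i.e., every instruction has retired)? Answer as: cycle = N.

  I1 | 1 | 2 | 3 | 4
  I2 | 5 | 6 | 8 | 9   WAW R2: wait I1 write@4
  I3 | 10 | 11 | 13 | 14   struct: A1 busy until I2 writes@9
  I4 | 11 | 12 | 13 | 14
  I5 | 15 | 16 | 21 | 22   WAW R5: wait I4 write@14
  I6 | 16 | 17 | 18 | 19

cycle = 22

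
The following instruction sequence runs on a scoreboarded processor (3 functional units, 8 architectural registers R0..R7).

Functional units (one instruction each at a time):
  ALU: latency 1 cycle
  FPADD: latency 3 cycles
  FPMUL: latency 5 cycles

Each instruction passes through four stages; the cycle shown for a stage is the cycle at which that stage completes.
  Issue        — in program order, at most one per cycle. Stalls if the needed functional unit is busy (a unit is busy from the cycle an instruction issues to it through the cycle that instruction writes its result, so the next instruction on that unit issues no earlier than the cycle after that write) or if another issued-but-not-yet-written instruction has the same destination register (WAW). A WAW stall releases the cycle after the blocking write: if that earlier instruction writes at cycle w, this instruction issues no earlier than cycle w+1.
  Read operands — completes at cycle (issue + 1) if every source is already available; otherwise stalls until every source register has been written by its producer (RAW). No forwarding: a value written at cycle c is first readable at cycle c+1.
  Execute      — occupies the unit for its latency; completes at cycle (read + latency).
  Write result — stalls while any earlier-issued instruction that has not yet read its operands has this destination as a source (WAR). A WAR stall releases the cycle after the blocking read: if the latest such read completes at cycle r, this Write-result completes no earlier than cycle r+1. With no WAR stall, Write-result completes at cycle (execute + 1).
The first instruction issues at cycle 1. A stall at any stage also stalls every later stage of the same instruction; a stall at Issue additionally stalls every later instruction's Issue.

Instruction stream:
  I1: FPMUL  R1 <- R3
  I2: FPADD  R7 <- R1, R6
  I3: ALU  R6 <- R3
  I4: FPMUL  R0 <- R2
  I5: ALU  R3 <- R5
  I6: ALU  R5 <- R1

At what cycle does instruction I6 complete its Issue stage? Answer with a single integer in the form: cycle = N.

I1  is:1  ro:2  ex:7  wr:8
I2  is:2  ro:9  ex:12  wr:13  — RAW R1: wait I1 write@8
I3  is:3  ro:4  ex:5  wr:10  — WAR R6: wait I2 read@9
I4  is:9  ro:10  ex:15  wr:16  — struct: FPMUL busy until I1 writes@8
I5  is:11  ro:12  ex:13  wr:14  — struct: ALU busy until I3 writes@10
I6  is:15  ro:16  ex:17  wr:18  — struct: ALU busy until I5 writes@14

cycle = 15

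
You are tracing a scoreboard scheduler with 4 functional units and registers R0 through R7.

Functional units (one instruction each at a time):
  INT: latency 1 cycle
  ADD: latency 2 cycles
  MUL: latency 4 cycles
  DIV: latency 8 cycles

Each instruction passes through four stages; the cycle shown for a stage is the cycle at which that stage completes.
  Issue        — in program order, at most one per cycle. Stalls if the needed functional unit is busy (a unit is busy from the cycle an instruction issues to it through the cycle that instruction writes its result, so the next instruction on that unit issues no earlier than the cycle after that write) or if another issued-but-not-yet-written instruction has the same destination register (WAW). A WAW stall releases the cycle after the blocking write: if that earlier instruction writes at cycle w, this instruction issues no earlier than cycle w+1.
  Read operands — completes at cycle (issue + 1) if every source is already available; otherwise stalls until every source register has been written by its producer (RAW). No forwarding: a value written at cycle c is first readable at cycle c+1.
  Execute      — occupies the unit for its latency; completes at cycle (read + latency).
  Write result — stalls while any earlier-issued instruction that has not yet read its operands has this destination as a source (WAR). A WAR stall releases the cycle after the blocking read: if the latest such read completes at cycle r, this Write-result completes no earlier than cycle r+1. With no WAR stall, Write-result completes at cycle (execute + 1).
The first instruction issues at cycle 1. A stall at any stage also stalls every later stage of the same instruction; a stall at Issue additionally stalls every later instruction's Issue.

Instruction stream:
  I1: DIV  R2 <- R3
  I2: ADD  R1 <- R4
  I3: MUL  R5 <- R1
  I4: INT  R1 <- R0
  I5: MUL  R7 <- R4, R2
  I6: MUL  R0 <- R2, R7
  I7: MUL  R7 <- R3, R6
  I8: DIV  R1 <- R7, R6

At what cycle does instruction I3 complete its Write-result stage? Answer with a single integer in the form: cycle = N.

I1 -> (1, 2, 10, 11)
I2 -> (2, 3, 5, 6)
I3 -> (3, 7, 11, 12)  // RAW R1: wait I2 write@6
I4 -> (7, 8, 9, 10)  // WAW R1: wait I2 write@6
I5 -> (13, 14, 18, 19)  // struct: MUL busy until I3 writes@12
I6 -> (20, 21, 25, 26)  // struct: MUL busy until I5 writes@19
I7 -> (27, 28, 32, 33)  // struct: MUL busy until I6 writes@26
I8 -> (28, 34, 42, 43)  // RAW R7: wait I7 write@33

cycle = 12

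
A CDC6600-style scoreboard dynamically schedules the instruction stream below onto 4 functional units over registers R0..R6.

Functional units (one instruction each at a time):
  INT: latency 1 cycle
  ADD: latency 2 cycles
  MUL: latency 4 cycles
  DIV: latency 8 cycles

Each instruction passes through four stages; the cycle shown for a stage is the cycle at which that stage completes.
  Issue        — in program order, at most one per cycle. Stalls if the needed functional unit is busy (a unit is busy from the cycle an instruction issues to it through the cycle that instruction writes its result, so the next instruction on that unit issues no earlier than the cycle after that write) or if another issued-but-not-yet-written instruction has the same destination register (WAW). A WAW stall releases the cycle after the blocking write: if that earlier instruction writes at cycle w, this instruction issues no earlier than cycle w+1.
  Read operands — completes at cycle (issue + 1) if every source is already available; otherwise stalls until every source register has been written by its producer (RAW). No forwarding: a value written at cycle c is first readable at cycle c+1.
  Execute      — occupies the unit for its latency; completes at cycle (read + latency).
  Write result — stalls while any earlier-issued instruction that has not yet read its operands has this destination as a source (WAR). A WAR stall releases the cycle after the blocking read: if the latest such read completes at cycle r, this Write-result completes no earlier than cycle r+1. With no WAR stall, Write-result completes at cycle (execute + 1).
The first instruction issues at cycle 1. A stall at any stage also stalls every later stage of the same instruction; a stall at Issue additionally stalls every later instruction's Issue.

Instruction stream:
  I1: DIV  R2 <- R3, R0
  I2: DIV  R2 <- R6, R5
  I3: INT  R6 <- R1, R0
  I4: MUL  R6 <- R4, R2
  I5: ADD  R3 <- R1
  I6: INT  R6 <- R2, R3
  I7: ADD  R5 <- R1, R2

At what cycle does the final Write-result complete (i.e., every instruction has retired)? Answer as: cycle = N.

cycle = 34

  I1 | 1 | 2 | 10 | 11
  I2 | 12 | 13 | 21 | 22   struct: DIV busy until I1 writes@11
  I3 | 13 | 14 | 15 | 16
  I4 | 17 | 23 | 27 | 28   WAW R6: wait I3 write@16 · RAW R2: wait I2 write@22
  I5 | 18 | 19 | 21 | 22
  I6 | 29 | 30 | 31 | 32   WAW R6: wait I4 write@28
  I7 | 30 | 31 | 33 | 34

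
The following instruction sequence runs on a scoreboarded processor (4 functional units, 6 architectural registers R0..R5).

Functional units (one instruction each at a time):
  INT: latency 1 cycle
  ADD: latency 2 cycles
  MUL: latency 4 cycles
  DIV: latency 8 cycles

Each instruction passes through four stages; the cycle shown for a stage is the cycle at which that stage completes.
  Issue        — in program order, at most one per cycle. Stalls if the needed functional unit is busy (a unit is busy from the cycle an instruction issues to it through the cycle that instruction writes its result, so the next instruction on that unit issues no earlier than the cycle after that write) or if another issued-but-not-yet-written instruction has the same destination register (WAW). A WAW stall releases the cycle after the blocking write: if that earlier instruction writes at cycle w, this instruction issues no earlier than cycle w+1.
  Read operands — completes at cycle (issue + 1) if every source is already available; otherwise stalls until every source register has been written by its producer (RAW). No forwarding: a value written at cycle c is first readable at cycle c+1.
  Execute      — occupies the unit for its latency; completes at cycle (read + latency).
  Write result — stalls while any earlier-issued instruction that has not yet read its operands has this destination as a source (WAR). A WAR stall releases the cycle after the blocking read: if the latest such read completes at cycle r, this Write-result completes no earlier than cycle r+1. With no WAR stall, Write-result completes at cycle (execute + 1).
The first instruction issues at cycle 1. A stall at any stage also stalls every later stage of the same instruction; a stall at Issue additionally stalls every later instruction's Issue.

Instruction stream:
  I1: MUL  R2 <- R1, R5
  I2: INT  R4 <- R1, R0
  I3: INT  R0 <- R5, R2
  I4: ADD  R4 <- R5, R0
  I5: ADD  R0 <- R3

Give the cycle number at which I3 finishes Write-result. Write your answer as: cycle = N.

I1: IS=1 RO=2 EX=6 WR=7
I2: IS=2 RO=3 EX=4 WR=5
I3: IS=6 RO=8 EX=9 WR=10  [struct: INT busy until I2 writes@5; RAW R2: wait I1 write@7]
I4: IS=7 RO=11 EX=13 WR=14  [RAW R0: wait I3 write@10]
I5: IS=15 RO=16 EX=18 WR=19  [struct: ADD busy until I4 writes@14]

cycle = 10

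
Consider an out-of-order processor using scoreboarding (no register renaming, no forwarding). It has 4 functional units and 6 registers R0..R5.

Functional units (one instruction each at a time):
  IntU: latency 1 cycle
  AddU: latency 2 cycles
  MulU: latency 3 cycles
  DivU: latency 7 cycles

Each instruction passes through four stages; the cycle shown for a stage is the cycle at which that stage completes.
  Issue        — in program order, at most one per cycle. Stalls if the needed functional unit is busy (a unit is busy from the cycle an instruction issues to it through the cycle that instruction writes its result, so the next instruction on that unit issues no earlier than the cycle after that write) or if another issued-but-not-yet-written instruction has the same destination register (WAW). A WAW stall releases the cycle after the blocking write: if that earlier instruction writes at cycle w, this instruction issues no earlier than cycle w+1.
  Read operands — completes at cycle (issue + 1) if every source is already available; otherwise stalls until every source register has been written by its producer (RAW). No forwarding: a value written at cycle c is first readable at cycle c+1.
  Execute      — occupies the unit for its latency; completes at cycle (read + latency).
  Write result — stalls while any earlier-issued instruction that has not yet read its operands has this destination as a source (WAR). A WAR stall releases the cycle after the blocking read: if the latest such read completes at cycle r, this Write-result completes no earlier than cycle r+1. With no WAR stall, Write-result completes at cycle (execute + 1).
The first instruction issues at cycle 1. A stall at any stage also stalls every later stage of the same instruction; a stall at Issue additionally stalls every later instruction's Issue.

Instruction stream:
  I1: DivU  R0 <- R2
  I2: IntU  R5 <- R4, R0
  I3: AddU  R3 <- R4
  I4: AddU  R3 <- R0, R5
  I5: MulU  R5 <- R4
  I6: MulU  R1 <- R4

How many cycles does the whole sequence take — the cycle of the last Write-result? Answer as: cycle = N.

cycle = 25

c1: I1 issues→DivU
c2: I1 reads, I2 issues→IntU
c3: I3 issues→AddU
c4: I3 reads
c6: I3 exec-done
c7: I3 writes R3
c8: I4 issues→AddU
c9: I1 exec-done
c10: I1 writes R0
c11: I2 reads
c12: I2 exec-done
c13: I2 writes R5
c14: I4 reads, I5 issues→MulU
c15: I5 reads
c16: I4 exec-done
c17: I4 writes R3
c18: I5 exec-done
c19: I5 writes R5
c20: I6 issues→MulU
c21: I6 reads
c24: I6 exec-done
c25: I6 writes R1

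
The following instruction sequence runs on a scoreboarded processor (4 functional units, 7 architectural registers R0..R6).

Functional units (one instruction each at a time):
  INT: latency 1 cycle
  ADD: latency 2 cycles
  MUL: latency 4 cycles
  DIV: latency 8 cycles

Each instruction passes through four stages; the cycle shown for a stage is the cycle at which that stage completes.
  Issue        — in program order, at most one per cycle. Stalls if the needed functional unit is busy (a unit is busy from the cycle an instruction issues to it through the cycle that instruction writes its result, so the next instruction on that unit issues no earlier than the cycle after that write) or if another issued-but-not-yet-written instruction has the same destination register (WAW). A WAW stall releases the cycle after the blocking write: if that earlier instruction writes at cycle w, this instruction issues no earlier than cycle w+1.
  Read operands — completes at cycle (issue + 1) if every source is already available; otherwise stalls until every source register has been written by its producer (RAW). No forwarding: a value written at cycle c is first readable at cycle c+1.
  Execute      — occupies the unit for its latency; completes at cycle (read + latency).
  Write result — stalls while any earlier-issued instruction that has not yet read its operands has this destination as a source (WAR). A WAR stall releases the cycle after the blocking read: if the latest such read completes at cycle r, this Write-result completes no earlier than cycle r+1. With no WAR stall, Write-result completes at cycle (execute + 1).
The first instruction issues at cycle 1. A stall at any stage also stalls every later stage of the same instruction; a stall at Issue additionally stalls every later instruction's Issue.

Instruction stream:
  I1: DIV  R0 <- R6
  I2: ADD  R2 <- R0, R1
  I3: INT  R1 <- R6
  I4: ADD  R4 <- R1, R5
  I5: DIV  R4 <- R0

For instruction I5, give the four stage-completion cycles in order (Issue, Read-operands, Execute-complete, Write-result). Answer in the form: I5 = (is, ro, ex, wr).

I5 = (21, 22, 30, 31)

t=1  I1 issues→DIV
t=2  I1 reads, I2 issues→ADD
t=3  I3 issues→INT
t=4  I3 reads
t=5  I3 exec-done
t=10  I1 exec-done
t=11  I1 writes R0
t=12  I2 reads
t=13  I3 writes R1
t=14  I2 exec-done
t=15  I2 writes R2
t=16  I4 issues→ADD
t=17  I4 reads
t=19  I4 exec-done
t=20  I4 writes R4
t=21  I5 issues→DIV
t=22  I5 reads
t=30  I5 exec-done
t=31  I5 writes R4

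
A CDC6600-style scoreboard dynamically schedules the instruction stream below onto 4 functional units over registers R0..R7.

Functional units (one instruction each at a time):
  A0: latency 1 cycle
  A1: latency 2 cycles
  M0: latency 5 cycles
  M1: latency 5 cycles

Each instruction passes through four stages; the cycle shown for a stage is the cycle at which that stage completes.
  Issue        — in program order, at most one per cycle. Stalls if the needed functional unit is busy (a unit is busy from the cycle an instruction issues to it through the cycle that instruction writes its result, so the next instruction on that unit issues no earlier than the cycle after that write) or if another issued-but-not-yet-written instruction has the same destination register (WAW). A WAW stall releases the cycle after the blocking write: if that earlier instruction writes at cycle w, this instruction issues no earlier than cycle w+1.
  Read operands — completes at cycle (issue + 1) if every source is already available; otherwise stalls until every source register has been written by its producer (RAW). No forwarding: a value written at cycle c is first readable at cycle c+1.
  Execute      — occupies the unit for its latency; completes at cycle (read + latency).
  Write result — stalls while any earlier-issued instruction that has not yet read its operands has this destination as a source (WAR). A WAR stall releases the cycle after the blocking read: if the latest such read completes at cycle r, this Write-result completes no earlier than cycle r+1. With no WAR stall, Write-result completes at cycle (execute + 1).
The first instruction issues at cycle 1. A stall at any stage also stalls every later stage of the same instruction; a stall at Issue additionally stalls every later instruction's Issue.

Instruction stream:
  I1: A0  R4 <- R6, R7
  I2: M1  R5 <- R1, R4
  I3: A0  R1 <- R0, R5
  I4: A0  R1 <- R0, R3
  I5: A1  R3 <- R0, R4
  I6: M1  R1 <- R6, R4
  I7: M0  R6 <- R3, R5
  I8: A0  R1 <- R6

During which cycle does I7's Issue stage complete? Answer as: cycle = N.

cycle = 20

cycle 1: I1 issues→A0
cycle 2: I1 reads; I2 issues→M1
cycle 3: I1 exec-done
cycle 4: I1 writes R4
cycle 5: I2 reads; I3 issues→A0
cycle 10: I2 exec-done
cycle 11: I2 writes R5
cycle 12: I3 reads
cycle 13: I3 exec-done
cycle 14: I3 writes R1
cycle 15: I4 issues→A0
cycle 16: I4 reads; I5 issues→A1
cycle 17: I4 exec-done; I5 reads
cycle 18: I4 writes R1
cycle 19: I5 exec-done; I6 issues→M1
cycle 20: I5 writes R3; I6 reads; I7 issues→M0
cycle 21: I7 reads
cycle 25: I6 exec-done
cycle 26: I6 writes R1; I7 exec-done
cycle 27: I7 writes R6; I8 issues→A0
cycle 28: I8 reads
cycle 29: I8 exec-done
cycle 30: I8 writes R1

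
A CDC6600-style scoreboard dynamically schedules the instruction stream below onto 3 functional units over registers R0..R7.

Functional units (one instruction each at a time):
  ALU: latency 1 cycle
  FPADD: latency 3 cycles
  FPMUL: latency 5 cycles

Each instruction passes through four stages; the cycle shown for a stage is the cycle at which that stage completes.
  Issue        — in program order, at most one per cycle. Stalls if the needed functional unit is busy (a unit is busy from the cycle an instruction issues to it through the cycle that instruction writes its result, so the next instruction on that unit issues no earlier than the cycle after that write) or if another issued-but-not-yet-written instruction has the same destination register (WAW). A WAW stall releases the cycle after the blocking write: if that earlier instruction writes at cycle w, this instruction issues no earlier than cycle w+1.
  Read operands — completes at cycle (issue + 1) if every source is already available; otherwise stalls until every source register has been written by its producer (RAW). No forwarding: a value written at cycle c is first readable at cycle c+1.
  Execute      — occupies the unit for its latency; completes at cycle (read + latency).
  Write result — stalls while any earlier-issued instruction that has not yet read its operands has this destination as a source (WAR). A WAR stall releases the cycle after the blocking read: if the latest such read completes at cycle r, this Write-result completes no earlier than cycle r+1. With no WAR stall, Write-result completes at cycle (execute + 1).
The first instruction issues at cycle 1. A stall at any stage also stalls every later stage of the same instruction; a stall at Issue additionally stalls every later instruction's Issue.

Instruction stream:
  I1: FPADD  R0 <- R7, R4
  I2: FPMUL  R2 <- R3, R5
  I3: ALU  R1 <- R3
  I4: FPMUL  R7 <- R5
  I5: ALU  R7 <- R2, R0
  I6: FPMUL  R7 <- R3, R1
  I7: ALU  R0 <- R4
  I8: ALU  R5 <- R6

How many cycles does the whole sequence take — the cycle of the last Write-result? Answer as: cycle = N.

c1: issue I1 (FPADD)
c2: I1 read-ops, issue I2 (FPMUL)
c3: I2 read-ops, issue I3 (ALU)
c4: I3 read-ops
c5: I1 finished on FPADD, I3 finished on ALU
c6: I1→R0, I3→R1
c8: I2 finished on FPMUL
c9: I2→R2
c10: issue I4 (FPMUL)
c11: I4 read-ops
c16: I4 finished on FPMUL
c17: I4→R7
c18: issue I5 (ALU)
c19: I5 read-ops
c20: I5 finished on ALU
c21: I5→R7
c22: issue I6 (FPMUL)
c23: I6 read-ops, issue I7 (ALU)
c24: I7 read-ops
c25: I7 finished on ALU
c26: I7→R0
c27: issue I8 (ALU)
c28: I6 finished on FPMUL, I8 read-ops
c29: I6→R7, I8 finished on ALU
c30: I8→R5

cycle = 30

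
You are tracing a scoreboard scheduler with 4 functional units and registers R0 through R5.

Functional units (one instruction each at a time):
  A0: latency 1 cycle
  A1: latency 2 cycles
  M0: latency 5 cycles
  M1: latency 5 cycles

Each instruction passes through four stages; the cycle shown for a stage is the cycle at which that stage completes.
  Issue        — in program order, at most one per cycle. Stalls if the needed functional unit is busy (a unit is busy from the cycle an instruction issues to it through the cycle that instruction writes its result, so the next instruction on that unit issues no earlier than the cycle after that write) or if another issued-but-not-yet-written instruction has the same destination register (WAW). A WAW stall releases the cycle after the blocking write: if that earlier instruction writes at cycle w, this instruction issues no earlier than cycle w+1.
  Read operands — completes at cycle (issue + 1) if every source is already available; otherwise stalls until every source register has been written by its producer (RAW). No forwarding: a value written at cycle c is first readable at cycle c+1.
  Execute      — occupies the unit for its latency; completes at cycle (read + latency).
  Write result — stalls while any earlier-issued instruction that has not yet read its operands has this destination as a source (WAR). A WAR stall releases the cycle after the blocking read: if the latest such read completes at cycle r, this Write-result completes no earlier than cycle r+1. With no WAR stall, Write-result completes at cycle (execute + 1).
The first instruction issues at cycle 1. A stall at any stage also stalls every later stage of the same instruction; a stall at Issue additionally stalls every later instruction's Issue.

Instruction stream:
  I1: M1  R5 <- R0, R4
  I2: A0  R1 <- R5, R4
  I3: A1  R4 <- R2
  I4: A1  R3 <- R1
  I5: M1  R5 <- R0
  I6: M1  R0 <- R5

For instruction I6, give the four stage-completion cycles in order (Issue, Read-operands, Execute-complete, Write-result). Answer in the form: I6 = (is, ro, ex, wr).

I6 = (20, 21, 26, 27)

1) issue 1, read 2, done 7, write 8
2) issue 2, read 9, done 10, write 11  <RAW R5: wait I1 write@8>
3) issue 3, read 4, done 6, write 10  <WAR R4: wait I2 read@9>
4) issue 11, read 12, done 14, write 15  <struct: A1 busy until I3 writes@10>
5) issue 12, read 13, done 18, write 19
6) issue 20, read 21, done 26, write 27  <struct: M1 busy until I5 writes@19>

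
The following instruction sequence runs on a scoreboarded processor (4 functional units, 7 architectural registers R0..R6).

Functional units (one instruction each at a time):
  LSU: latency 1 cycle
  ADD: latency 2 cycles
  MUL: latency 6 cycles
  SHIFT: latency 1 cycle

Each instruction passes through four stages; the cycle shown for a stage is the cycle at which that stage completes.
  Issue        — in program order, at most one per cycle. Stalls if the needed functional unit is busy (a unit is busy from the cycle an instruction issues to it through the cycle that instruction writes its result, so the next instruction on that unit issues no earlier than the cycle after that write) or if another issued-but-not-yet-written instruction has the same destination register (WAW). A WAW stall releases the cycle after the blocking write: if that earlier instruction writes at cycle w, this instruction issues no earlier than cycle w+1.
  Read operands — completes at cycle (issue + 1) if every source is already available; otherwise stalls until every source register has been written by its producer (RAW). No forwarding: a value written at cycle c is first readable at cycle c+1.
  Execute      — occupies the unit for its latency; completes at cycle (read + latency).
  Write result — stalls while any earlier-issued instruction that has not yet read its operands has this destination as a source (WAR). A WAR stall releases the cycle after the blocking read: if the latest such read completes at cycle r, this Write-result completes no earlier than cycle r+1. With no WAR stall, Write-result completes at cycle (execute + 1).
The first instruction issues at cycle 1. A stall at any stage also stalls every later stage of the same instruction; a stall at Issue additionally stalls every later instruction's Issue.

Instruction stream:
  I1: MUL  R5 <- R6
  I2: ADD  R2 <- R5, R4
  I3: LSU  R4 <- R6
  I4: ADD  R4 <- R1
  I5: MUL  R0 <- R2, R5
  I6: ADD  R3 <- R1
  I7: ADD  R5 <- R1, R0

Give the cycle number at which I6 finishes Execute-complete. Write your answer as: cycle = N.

I1: IS=1 RO=2 EX=8 WR=9
I2: IS=2 RO=10 EX=12 WR=13  [RAW R5: wait I1 write@9]
I3: IS=3 RO=4 EX=5 WR=11  [WAR R4: wait I2 read@10]
I4: IS=14 RO=15 EX=17 WR=18  [struct: ADD busy until I2 writes@13]
I5: IS=15 RO=16 EX=22 WR=23
I6: IS=19 RO=20 EX=22 WR=23  [struct: ADD busy until I4 writes@18]
I7: IS=24 RO=25 EX=27 WR=28  [struct: ADD busy until I6 writes@23]

cycle = 22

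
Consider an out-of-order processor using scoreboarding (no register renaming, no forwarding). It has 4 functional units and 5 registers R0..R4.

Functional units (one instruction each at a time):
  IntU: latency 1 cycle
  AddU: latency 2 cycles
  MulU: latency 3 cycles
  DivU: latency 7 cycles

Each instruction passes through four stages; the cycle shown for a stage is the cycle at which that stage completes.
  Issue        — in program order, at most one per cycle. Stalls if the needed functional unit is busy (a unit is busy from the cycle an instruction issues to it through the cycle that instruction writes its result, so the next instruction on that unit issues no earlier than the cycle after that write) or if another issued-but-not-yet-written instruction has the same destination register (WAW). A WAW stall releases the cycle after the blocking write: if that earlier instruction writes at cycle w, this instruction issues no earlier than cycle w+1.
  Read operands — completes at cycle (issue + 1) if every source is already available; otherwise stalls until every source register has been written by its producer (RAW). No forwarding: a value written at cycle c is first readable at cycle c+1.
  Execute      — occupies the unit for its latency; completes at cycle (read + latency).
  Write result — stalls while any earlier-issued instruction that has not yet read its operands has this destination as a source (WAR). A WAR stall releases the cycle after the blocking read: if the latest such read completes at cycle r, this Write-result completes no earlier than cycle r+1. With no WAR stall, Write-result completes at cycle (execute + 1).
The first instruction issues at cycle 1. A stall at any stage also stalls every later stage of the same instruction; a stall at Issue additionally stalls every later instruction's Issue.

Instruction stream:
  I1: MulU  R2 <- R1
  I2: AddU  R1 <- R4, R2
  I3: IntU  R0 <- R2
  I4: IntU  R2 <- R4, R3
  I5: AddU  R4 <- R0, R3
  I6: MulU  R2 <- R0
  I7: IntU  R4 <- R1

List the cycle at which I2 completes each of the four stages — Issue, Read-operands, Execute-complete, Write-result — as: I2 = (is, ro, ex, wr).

[I1] 1/2/5/6
[I2] 2/7/9/10  (RAW R2: wait I1 write@6)
[I3] 3/7/8/9  (RAW R2: wait I1 write@6)
[I4] 10/11/12/13  (struct: IntU busy until I3 writes@9)
[I5] 11/12/14/15
[I6] 14/15/18/19  (WAW R2: wait I4 write@13)
[I7] 16/17/18/19  (WAW R4: wait I5 write@15)

I2 = (2, 7, 9, 10)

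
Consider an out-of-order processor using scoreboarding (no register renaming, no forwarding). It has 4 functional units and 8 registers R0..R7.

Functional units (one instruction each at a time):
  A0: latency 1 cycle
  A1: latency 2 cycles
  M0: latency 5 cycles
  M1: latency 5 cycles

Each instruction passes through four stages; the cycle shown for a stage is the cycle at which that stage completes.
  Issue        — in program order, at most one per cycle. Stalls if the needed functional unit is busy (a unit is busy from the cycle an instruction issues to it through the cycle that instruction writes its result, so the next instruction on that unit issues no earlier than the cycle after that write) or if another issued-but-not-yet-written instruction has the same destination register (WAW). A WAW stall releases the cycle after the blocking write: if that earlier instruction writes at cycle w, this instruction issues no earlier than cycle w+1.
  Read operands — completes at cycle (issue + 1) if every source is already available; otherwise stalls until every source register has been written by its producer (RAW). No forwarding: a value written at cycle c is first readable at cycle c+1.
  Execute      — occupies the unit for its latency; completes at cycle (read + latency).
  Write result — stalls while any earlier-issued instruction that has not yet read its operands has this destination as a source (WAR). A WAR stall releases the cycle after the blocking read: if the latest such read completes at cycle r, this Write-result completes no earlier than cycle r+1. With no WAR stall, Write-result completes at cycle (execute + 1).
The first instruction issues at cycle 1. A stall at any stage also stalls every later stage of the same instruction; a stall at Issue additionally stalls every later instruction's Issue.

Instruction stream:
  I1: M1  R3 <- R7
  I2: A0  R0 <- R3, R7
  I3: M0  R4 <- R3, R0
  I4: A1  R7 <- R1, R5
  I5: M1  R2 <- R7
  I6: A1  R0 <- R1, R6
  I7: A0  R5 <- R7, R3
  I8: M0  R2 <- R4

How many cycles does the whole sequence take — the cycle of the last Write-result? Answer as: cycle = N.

cycle = 26

c1: I1→M1
c2: I1 RO | I2→A0
c3: I3→M0
c4: I4→A1
c5: I4 RO
c7: I1 EX | I4 EX
c8: I1 WR R3
c9: I2 RO | I5→M1
c10: I2 EX | I4 WR R7
c11: I2 WR R0 | I5 RO
c12: I3 RO | I6→A1
c13: I6 RO | I7→A0
c14: I7 RO
c15: I6 EX | I7 EX
c16: I5 EX | I6 WR R0 | I7 WR R5
c17: I3 EX | I5 WR R2
c18: I3 WR R4
c19: I8→M0
c20: I8 RO
c25: I8 EX
c26: I8 WR R2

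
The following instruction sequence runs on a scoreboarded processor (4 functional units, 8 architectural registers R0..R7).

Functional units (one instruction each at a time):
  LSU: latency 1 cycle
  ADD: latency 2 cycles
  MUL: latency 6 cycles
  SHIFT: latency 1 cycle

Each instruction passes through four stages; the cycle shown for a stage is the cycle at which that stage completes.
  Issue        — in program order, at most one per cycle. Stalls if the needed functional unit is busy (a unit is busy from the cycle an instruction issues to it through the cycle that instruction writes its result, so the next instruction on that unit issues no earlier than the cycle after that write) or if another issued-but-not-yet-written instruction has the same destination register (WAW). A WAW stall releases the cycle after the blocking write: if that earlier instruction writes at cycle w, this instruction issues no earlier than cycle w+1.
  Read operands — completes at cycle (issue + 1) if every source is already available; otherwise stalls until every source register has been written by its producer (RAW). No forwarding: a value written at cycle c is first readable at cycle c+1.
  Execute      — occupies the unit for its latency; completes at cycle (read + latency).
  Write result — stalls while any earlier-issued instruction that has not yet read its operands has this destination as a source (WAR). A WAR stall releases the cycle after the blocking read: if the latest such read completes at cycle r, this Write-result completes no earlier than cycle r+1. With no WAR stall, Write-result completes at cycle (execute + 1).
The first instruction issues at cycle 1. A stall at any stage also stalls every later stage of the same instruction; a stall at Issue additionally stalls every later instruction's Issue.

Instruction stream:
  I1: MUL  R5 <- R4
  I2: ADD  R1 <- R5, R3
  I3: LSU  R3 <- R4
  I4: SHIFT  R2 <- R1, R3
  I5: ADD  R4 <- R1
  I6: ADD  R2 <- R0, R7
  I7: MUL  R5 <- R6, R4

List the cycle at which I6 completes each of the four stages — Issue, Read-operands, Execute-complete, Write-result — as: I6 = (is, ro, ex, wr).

I6 = (19, 20, 22, 23)

I1 -> (1, 2, 8, 9)
I2 -> (2, 10, 12, 13)  // RAW R5: wait I1 write@9
I3 -> (3, 4, 5, 11)  // WAR R3: wait I2 read@10
I4 -> (4, 14, 15, 16)  // RAW R1: wait I2 write@13
I5 -> (14, 15, 17, 18)  // struct: ADD busy until I2 writes@13
I6 -> (19, 20, 22, 23)  // struct: ADD busy until I5 writes@18
I7 -> (20, 21, 27, 28)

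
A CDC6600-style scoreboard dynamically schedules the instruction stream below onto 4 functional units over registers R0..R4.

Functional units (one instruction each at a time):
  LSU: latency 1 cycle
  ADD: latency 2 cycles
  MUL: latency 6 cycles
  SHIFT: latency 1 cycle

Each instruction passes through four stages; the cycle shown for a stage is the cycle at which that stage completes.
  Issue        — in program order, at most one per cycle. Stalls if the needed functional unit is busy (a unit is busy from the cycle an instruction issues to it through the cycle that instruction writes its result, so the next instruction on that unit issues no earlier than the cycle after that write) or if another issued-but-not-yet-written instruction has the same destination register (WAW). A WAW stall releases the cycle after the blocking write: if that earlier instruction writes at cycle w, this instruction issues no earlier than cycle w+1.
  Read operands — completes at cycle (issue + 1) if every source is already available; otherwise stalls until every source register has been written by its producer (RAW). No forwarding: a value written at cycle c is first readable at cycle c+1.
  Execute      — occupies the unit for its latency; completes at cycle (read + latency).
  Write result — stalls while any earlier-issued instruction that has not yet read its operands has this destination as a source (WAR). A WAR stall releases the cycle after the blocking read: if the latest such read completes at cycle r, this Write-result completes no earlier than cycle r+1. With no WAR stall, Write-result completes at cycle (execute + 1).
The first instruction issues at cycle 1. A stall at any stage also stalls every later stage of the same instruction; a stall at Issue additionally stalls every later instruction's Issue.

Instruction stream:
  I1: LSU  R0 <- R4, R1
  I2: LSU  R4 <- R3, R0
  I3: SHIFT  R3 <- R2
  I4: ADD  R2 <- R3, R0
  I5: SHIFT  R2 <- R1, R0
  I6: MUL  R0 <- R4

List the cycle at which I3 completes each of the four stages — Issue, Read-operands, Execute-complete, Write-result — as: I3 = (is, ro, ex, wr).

I3 = (6, 7, 8, 9)

t=1  I1 dispatched to LSU
t=2  I1 operands ready
t=3  I1 complete
t=4  R0←I1
t=5  I2 dispatched to LSU
t=6  I2 operands ready; I3 dispatched to SHIFT
t=7  I2 complete; I3 operands ready; I4 dispatched to ADD
t=8  R4←I2; I3 complete
t=9  R3←I3
t=10  I4 operands ready
t=12  I4 complete
t=13  R2←I4
t=14  I5 dispatched to SHIFT
t=15  I5 operands ready; I6 dispatched to MUL
t=16  I5 complete; I6 operands ready
t=17  R2←I5
t=22  I6 complete
t=23  R0←I6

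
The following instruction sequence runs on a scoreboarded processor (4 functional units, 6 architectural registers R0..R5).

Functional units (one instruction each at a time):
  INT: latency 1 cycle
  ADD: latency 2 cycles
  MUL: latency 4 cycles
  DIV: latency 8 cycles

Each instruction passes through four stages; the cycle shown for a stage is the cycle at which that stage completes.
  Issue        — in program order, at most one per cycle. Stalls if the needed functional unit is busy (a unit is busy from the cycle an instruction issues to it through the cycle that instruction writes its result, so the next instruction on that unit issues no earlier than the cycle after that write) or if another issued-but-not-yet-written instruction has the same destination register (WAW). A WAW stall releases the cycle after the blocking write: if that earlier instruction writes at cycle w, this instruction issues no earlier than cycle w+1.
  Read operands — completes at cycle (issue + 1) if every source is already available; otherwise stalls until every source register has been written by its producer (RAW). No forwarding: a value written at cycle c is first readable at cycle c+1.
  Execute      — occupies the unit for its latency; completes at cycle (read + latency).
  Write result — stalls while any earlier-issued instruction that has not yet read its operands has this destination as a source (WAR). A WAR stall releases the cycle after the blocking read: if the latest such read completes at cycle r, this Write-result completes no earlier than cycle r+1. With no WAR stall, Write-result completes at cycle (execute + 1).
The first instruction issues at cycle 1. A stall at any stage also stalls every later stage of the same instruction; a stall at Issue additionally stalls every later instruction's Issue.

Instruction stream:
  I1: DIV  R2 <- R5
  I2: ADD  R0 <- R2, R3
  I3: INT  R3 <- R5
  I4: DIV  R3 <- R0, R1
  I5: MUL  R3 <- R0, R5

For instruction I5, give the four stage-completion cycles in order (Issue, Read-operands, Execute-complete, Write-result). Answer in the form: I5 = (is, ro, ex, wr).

I5 = (26, 27, 31, 32)

cycle 1: issue I1 (DIV)
cycle 2: I1 read-ops, issue I2 (ADD)
cycle 3: issue I3 (INT)
cycle 4: I3 read-ops
cycle 5: I3 finished on INT
cycle 10: I1 finished on DIV
cycle 11: I1→R2
cycle 12: I2 read-ops
cycle 13: I3→R3
cycle 14: I2 finished on ADD, issue I4 (DIV)
cycle 15: I2→R0
cycle 16: I4 read-ops
cycle 24: I4 finished on DIV
cycle 25: I4→R3
cycle 26: issue I5 (MUL)
cycle 27: I5 read-ops
cycle 31: I5 finished on MUL
cycle 32: I5→R3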